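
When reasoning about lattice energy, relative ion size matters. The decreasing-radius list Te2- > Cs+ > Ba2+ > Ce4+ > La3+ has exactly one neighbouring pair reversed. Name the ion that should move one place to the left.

La3+

Scanning neighbour by neighbour, only Ce4+/La3+ violates a trend: Ce4+ and La3+ share 54 electrons; the higher nuclear charge on Ce (Z=58) contracts it more, so Ce4+ < La3+. That makes La3+ the one sitting a position late relative to where it belongs.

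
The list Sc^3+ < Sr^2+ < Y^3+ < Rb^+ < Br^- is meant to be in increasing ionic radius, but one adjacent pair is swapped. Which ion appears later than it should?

Y^3+

Compare adjacent ions: Y^3+ and Sr^2+ share 36 electrons; the higher nuclear charge on Y (Z=39) contracts it more, so Y^3+ < Sr^2+ — yet in this increasing list Sr^2+ sits before Y^3+. Nothing else is reversed, so Y^3+ should move one place to the left.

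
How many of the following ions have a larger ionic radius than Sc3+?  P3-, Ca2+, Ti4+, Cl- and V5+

3

All of these have 18 electrons (isoelectronic). With the same electron cloud, the ion with the most protons pulls it in tightest. Nuclear charges: V5+ (Z=23), Ti4+ (Z=22), Sc3+ (Z=21), Ca2+ (Z=20), Cl- (Z=17), P3- (Z=15). Highest Z is smallest.
Ordering all of them (including Sc3+) by radius gives V5+ < Ti4+ < Sc3+ < Ca2+ < Cl- < P3-. Count: 3.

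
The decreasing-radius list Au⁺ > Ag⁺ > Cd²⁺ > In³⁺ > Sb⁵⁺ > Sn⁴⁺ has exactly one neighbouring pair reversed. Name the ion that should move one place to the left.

Sn⁴⁺

Compare adjacent ions: Sb⁵⁺ and Sn⁴⁺ share 46 electrons; the higher nuclear charge on Sb (Z=51) contracts it more, so Sb⁵⁺ < Sn⁴⁺ — yet in this decreasing list Sb⁵⁺ sits before Sn⁴⁺. Nothing else is reversed, so Sn⁴⁺ should move one place to the left.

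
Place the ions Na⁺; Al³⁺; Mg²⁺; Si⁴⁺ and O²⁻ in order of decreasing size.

Isoelectronic series (10 e⁻ each). Size is set by nuclear charge: more protons means a smaller ion. Si⁴⁺ (Z=14), Al³⁺ (Z=13), Mg²⁺ (Z=12), Na⁺ (Z=11), O²⁻ (Z=8).

O²⁻ > Na⁺ > Mg²⁺ > Al³⁺ > Si⁴⁺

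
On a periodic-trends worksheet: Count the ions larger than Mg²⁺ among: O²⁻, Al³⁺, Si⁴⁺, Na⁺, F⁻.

Each ion has 10 electrons. The ranking follows nuclear charge in reverse — greater Z gives a smaller radius. Si⁴⁺ (Z=14), Al³⁺ (Z=13), Mg²⁺ (Z=12), Na⁺ (Z=11), F⁻ (Z=9), O²⁻ (Z=8).
Ordering all of them (including Mg²⁺) by radius gives Si⁴⁺ < Al³⁺ < Mg²⁺ < Na⁺ < F⁻ < O²⁻. Count: 3.

3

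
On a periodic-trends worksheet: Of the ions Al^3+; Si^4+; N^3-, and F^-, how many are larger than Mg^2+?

2

These species are isoelectronic with 10 electrons. The only difference is the number of protons: Si^4+ (Z=14), Al^3+ (Z=13), Mg^2+ (Z=12), F^- (Z=9), N^3- (Z=7). The strongest nuclear pull (Si^4+) gives the smallest ion.
Ordering all of them (including Mg^2+) by radius gives Si^4+ < Al^3+ < Mg^2+ < F^- < N^3-. That's 2.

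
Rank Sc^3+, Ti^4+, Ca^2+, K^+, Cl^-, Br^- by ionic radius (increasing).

Ti^4+: 18 e⁻, Z=22, Sc^3+: 18 e⁻, Z=21, Ca^2+: 18 e⁻, Z=20, K^+: 18 e⁻, Z=19, Cl^-: 18 e⁻, Z=17, Br^-: 36 e⁻, Z=35. Ti^4+ < Sc^3+ (isoelectronic, higher Z=22 is smaller); Sc^3+ < Ca^2+ (isoelectronic, higher Z=21 is smaller); Ca^2+ < K^+ (isoelectronic, higher Z=20 is smaller); K^+ < Cl^- (isoelectronic, higher Z=19 is smaller); Cl^- < Br^- (same group, 1 shell fewer).

Ti^4+ < Sc^3+ < Ca^2+ < K^+ < Cl^- < Br^-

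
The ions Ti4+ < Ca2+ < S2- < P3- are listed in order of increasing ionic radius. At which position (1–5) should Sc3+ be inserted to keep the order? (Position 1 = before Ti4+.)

2

Each ion has 18 electrons. The ranking follows nuclear charge in reverse — greater Z gives a smaller radius. Ti4+ (Z=22), Sc3+ (Z=21), Ca2+ (Z=20), S2- (Z=16), P3- (Z=15).
With Sc3+ included the full order is Ti4+ < Sc3+ < Ca2+ < S2- < P3-, so it takes position 2.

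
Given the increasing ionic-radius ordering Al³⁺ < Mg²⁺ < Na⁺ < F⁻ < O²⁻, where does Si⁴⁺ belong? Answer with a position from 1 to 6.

Isoelectronic series (10 e⁻ each). Size is set by nuclear charge: more protons means a smaller ion. Si⁴⁺ (Z=14), Al³⁺ (Z=13), Mg²⁺ (Z=12), Na⁺ (Z=11), F⁻ (Z=9), O²⁻ (Z=8).
The complete sequence is Si⁴⁺ < Al³⁺ < Mg²⁺ < Na⁺ < F⁻ < O²⁻. Si⁴⁺ sits at position 1.

1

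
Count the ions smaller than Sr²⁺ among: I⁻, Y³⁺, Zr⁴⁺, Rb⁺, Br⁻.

First list Z and electron count for each: Zr⁴⁺: 36 e⁻, Z=40, Y³⁺: 36 e⁻, Z=39, Sr²⁺: 36 e⁻, Z=38, Rb⁺: 36 e⁻, Z=37, Br⁻: 36 e⁻, Z=35, I⁻: 54 e⁻, Z=53. Zr⁴⁺ < Y³⁺ (isoelectronic, higher Z=40 is smaller); Y³⁺ < Sr²⁺ (both 36 e⁻, Z=39>38); Sr²⁺ < Rb⁺ (both 36 e⁻, Z=38>37); Rb⁺ < Br⁻ (isoelectronic, higher Z=37 is smaller); Br⁻ < I⁻ (same group, 1 shell fewer).
Ordering all of them (including Sr²⁺) by radius gives Zr⁴⁺ < Y³⁺ < Sr²⁺ < Rb⁺ < Br⁻ < I⁻. Count: 2.

2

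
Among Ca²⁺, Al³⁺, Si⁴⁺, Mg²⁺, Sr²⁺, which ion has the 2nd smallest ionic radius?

Tabulating Z and e⁻: Si⁴⁺: 10 e⁻, Z=14, Al³⁺: 10 e⁻, Z=13, Mg²⁺: 10 e⁻, Z=12, Ca²⁺: 18 e⁻, Z=20, Sr²⁺: 36 e⁻, Z=38. Si⁴⁺ < Al³⁺ (isoelectronic, higher Z=14 is smaller); Al³⁺ < Mg²⁺ (isoelectronic, higher Z=13 is smaller); Mg²⁺ < Ca²⁺ (same group, period 3 vs 4); Ca²⁺ < Sr²⁺ (same group, 1 shell fewer).
So the order is Si⁴⁺ < Al³⁺ < Mg²⁺ < Ca²⁺ < Sr²⁺; the 2nd-smallest ion is Al³⁺.

Al³⁺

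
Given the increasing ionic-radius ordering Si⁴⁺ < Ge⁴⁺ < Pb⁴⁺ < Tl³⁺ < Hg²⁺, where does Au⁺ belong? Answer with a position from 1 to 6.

6

Tabulating Z and e⁻: Si⁴⁺ (Z=14, 10 e⁻), Ge⁴⁺ (Z=32, 28 e⁻), Pb⁴⁺ (Z=82, 78 e⁻), Tl³⁺ (Z=81, 78 e⁻), Hg²⁺ (Z=80, 78 e⁻), Au⁺ (Z=79, 78 e⁻). Si⁴⁺ < Ge⁴⁺ (same group, period 3 vs 4); Ge⁴⁺ < Pb⁴⁺ (same group, period 4 vs 6); Pb⁴⁺ < Tl³⁺ (isoelectronic, higher Z=82 is smaller); Tl³⁺ < Hg²⁺ (both 78 e⁻, Z=81>80); Hg²⁺ < Au⁺ (both 78 e⁻, Z=80>79).
Putting Au⁺ in gives Si⁴⁺ < Ge⁴⁺ < Pb⁴⁺ < Tl³⁺ < Hg²⁺ < Au⁺; it lands at slot 6.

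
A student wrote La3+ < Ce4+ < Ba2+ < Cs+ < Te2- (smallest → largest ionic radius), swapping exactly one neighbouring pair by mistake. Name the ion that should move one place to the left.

Ce4+

The pair La3+, Ce4+ is the wrong way round — they are isoelectronic (54 e⁻) and Ce has more protons than La (58 vs 57), making Ce4+ smaller. All other adjacent pairs agree with periodic trends, so Ce4+ is the misplaced ion.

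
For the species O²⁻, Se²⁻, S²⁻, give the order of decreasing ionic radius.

Se²⁻ > S²⁻ > O²⁻

Same group, same charge. Going down the group adds an extra shell of electrons, so the ion gets larger: O²⁻ is highest in the group and smallest.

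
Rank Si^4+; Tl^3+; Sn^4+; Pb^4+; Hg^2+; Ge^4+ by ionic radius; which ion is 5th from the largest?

Ge^4+

First list Z and electron count for each: Si^4+: 10 e⁻, Z=14, Ge^4+: 28 e⁻, Z=32, Sn^4+: 46 e⁻, Z=50, Pb^4+: 78 e⁻, Z=82, Tl^3+: 78 e⁻, Z=81, Hg^2+: 78 e⁻, Z=80. Si^4+ < Ge^4+ (same group, period 3 vs 4); Ge^4+ < Sn^4+ (same group, 1 shell fewer); Sn^4+ < Pb^4+ (same group, 1 shell fewer); Pb^4+ < Tl^3+ (both 78 e⁻, Z=82>81); Tl^3+ < Hg^2+ (both 78 e⁻, Z=81>80).
Ordering: Si^4+ < Ge^4+ < Sn^4+ < Pb^4+ < Tl^3+ < Hg^2+. The 5th largest is Ge^4+.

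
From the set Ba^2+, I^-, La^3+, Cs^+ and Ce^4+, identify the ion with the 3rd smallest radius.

All of these have 54 electrons (isoelectronic). With the same electron cloud, the ion with the most protons pulls it in tightest. Nuclear charges: Ce^4+ (Z=58), La^3+ (Z=57), Ba^2+ (Z=56), Cs^+ (Z=55), I^- (Z=53). Highest Z is smallest.
Full ascending order: Ce^4+ < La^3+ < Ba^2+ < Cs^+ < I^-. Counting from the smallest, position 3 is Ba^2+.

Ba^2+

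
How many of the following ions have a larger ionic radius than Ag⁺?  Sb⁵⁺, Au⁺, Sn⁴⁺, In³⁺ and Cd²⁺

Sb⁵⁺: 46 e⁻, Z=51, Sn⁴⁺: 46 e⁻, Z=50, In³⁺: 46 e⁻, Z=49, Cd²⁺: 46 e⁻, Z=48, Ag⁺: 46 e⁻, Z=47, Au⁺: 78 e⁻, Z=79. Sb⁵⁺ < Sn⁴⁺ (both 46 e⁻, Z=51>50); Sn⁴⁺ < In³⁺ (isoelectronic, higher Z=50 is smaller); In³⁺ < Cd²⁺ (isoelectronic, higher Z=49 is smaller); Cd²⁺ < Ag⁺ (both 46 e⁻, Z=48>47); Ag⁺ < Au⁺ (same group, period 5 vs 6).
Placing each against Ag⁺: smaller — Sb⁵⁺, Sn⁴⁺, In³⁺, Cd²⁺; larger — Au⁺. That's 1.

1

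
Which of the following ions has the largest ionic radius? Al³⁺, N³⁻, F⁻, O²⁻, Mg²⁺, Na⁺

These species are isoelectronic with 10 electrons. The only difference is the number of protons: Al³⁺ (Z=13), Mg²⁺ (Z=12), Na⁺ (Z=11), F⁻ (Z=9), O²⁻ (Z=8), N³⁻ (Z=7). The strongest nuclear pull (Al³⁺) gives the smallest ion.

N³⁻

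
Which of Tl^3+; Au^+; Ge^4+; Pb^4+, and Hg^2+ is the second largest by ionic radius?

Electron counts and nuclear charges: Ge^4+ (Z=32, 28 e⁻), Pb^4+ (Z=82, 78 e⁻), Tl^3+ (Z=81, 78 e⁻), Hg^2+ (Z=80, 78 e⁻), Au^+ (Z=79, 78 e⁻). Ge^4+ < Pb^4+ (same group, period 4 vs 6); Pb^4+ < Tl^3+ (isoelectronic, higher Z=82 is smaller); Tl^3+ < Hg^2+ (isoelectronic, higher Z=81 is smaller); Hg^2+ < Au^+ (isoelectronic, higher Z=80 is smaller).
So the order is Ge^4+ < Pb^4+ < Tl^3+ < Hg^2+ < Au^+; the 2nd-largest ion is Hg^2+.

Hg^2+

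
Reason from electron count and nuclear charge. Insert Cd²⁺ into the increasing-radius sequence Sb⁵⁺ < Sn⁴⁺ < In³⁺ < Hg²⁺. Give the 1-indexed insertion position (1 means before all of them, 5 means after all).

4

Electron counts and nuclear charges: Sb⁵⁺ (Z=51, 46 e⁻), Sn⁴⁺ (Z=50, 46 e⁻), In³⁺ (Z=49, 46 e⁻), Cd²⁺ (Z=48, 46 e⁻), Hg²⁺ (Z=80, 78 e⁻). Sb⁵⁺ < Sn⁴⁺ (both 46 e⁻, Z=51>50); Sn⁴⁺ < In³⁺ (isoelectronic, higher Z=50 is smaller); In³⁺ < Cd²⁺ (isoelectronic, higher Z=49 is smaller); Cd²⁺ < Hg²⁺ (same group, period 5 vs 6).
With Cd²⁺ included the full order is Sb⁵⁺ < Sn⁴⁺ < In³⁺ < Cd²⁺ < Hg²⁺, so it takes position 4.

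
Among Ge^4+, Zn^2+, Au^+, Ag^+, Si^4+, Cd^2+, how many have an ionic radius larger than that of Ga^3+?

4

First list Z and electron count for each: Si^4+ (Z=14, 10 e⁻), Ge^4+ (Z=32, 28 e⁻), Ga^3+ (Z=31, 28 e⁻), Zn^2+ (Z=30, 28 e⁻), Cd^2+ (Z=48, 46 e⁻), Ag^+ (Z=47, 46 e⁻), Au^+ (Z=79, 78 e⁻). Si^4+ < Ge^4+ (same group, 1 shell fewer); Ge^4+ < Ga^3+ (isoelectronic, higher Z=32 is smaller); Ga^3+ < Zn^2+ (isoelectronic, higher Z=31 is smaller); Zn^2+ < Cd^2+ (same group, 1 shell fewer); Cd^2+ < Ag^+ (both 46 e⁻, Z=48>47); Ag^+ < Au^+ (same group, 1 shell fewer).
Overall: Si^4+ < Ge^4+ < Ga^3+ < Zn^2+ < Cd^2+ < Ag^+ < Au^+. Ga^3+ has 2 below it and 4 above. That's 4.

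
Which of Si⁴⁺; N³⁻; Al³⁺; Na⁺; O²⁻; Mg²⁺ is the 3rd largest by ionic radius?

Na⁺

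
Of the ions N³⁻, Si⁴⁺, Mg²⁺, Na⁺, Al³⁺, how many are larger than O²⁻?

1

These species are isoelectronic with 10 electrons. The only difference is the number of protons: Si⁴⁺ (Z=14), Al³⁺ (Z=13), Mg²⁺ (Z=12), Na⁺ (Z=11), O²⁻ (Z=8), N³⁻ (Z=7). The strongest nuclear pull (Si⁴⁺) gives the smallest ion.
Ordering all of them (including O²⁻) by radius gives Si⁴⁺ < Al³⁺ < Mg²⁺ < Na⁺ < O²⁻ < N³⁻. That's 1.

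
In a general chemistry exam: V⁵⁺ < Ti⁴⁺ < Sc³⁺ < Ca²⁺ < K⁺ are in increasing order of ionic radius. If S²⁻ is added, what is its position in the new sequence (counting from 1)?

Each ion has 18 electrons. The ranking follows nuclear charge in reverse — greater Z gives a smaller radius. V⁵⁺ (Z=23), Ti⁴⁺ (Z=22), Sc³⁺ (Z=21), Ca²⁺ (Z=20), K⁺ (Z=19), S²⁻ (Z=16).
Merged order: V⁵⁺ < Ti⁴⁺ < Sc³⁺ < Ca²⁺ < K⁺ < S²⁻ — S²⁻ is number 6.

6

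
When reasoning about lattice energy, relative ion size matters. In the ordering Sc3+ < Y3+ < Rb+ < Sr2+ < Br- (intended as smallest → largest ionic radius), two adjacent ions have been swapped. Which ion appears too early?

Compare adjacent ions: Sr2+ and Rb+ share 36 electrons; the higher nuclear charge on Sr (Z=38) contracts it more, so Sr2+ < Rb+ — yet in this increasing list Rb+ sits before Sr2+. Nothing else is reversed, so Rb+ should move one place to the right.

Rb+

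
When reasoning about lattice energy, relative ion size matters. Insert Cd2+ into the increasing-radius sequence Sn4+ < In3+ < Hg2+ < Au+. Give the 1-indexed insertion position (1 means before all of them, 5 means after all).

First list Z and electron count for each: Sn4+ (Z=50, 46 e⁻), In3+ (Z=49, 46 e⁻), Cd2+ (Z=48, 46 e⁻), Hg2+ (Z=80, 78 e⁻), Au+ (Z=79, 78 e⁻). Sn4+ < In3+ (both 46 e⁻, Z=50>49); In3+ < Cd2+ (both 46 e⁻, Z=49>48); Cd2+ < Hg2+ (same group, period 5 vs 6); Hg2+ < Au+ (both 78 e⁻, Z=80>79).
With Cd2+ included the full order is Sn4+ < In3+ < Cd2+ < Hg2+ < Au+, so it takes position 3.

3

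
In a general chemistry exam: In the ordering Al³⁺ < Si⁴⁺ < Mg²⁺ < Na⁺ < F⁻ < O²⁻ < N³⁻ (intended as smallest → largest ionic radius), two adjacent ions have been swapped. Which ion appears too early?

Al³⁺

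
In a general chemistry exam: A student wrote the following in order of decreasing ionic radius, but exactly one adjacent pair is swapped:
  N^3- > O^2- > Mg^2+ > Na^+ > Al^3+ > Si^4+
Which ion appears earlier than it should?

Compare adjacent ions: they are isoelectronic (10 e⁻) and Mg has more protons than Na (12 vs 11), making Mg^2+ smaller — yet in this decreasing list Mg^2+ sits before Na^+. Nothing else is reversed, so Mg^2+ should move one place to the right.

Mg^2+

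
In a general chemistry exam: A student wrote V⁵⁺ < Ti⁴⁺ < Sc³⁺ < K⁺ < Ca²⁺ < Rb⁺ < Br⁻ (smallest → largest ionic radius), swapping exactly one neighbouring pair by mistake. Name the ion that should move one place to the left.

Ca²⁺

The pair K⁺, Ca²⁺ is the wrong way round — they are isoelectronic (18 e⁻) and Ca has more protons than K (20 vs 19), making Ca²⁺ smaller. All other adjacent pairs agree with periodic trends, so Ca²⁺ is the misplaced ion.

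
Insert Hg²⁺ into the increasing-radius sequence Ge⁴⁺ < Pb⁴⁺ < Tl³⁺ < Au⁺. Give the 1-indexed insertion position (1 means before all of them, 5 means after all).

Tabulating Z and e⁻: Ge⁴⁺: 28 e⁻, Z=32, Pb⁴⁺: 78 e⁻, Z=82, Tl³⁺: 78 e⁻, Z=81, Hg²⁺: 78 e⁻, Z=80, Au⁺: 78 e⁻, Z=79. Ge⁴⁺ < Pb⁴⁺ (same group, period 4 vs 6); Pb⁴⁺ < Tl³⁺ (both 78 e⁻, Z=82>81); Tl³⁺ < Hg²⁺ (isoelectronic, higher Z=81 is smaller); Hg²⁺ < Au⁺ (both 78 e⁻, Z=80>79).
Putting Hg²⁺ in gives Ge⁴⁺ < Pb⁴⁺ < Tl³⁺ < Hg²⁺ < Au⁺; it lands at slot 4.

4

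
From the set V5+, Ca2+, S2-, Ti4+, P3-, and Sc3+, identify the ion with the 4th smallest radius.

These species are isoelectronic with 18 electrons. The only difference is the number of protons: V5+ (Z=23), Ti4+ (Z=22), Sc3+ (Z=21), Ca2+ (Z=20), S2- (Z=16), P3- (Z=15). The strongest nuclear pull (V5+) gives the smallest ion.
So the order is V5+ < Ti4+ < Sc3+ < Ca2+ < S2- < P3-; the 4th-smallest ion is Ca2+.

Ca2+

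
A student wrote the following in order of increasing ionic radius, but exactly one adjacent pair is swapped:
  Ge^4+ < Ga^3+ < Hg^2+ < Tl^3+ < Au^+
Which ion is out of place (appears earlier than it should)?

Hg^2+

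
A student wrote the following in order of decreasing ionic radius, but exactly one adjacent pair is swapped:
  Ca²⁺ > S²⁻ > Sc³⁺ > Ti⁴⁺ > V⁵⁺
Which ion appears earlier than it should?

The pair Ca²⁺, S²⁻ is the wrong way round — they are isoelectronic (18 e⁻) and Ca has more protons than S (20 vs 16), making Ca²⁺ smaller. All other adjacent pairs agree with periodic trends, so Ca²⁺ is the misplaced ion.

Ca²⁺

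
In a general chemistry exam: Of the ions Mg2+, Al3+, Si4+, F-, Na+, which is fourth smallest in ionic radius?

Na+

Each ion has 10 electrons. The ranking follows nuclear charge in reverse — greater Z gives a smaller radius. Si4+ (Z=14), Al3+ (Z=13), Mg2+ (Z=12), Na+ (Z=11), F- (Z=9).
That gives Si4+ < Al3+ < Mg2+ < Na+ < F-. From the smallest end, number 4 is Na+.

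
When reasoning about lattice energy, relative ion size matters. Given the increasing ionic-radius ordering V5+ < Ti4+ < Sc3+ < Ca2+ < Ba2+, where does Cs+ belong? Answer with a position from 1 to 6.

6

Electron counts and nuclear charges: V5+ has 18 e⁻ (Z=23), Ti4+ has 18 e⁻ (Z=22), Sc3+ has 18 e⁻ (Z=21), Ca2+ has 18 e⁻ (Z=20), Ba2+ has 54 e⁻ (Z=56), Cs+ has 54 e⁻ (Z=55). V5+ < Ti4+ (isoelectronic, higher Z=23 is smaller); Ti4+ < Sc3+ (isoelectronic, higher Z=22 is smaller); Sc3+ < Ca2+ (isoelectronic, higher Z=21 is smaller); Ca2+ < Ba2+ (same group, 2 shells fewer); Ba2+ < Cs+ (isoelectronic, higher Z=56 is smaller).
Putting Cs+ in gives V5+ < Ti4+ < Sc3+ < Ca2+ < Ba2+ < Cs+; it lands at slot 6.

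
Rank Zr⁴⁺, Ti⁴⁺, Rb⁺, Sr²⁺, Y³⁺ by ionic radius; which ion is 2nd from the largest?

Ti⁴⁺ (Z=22, 18 e⁻), Zr⁴⁺ (Z=40, 36 e⁻), Y³⁺ (Z=39, 36 e⁻), Sr²⁺ (Z=38, 36 e⁻), Rb⁺ (Z=37, 36 e⁻). Ti⁴⁺ < Zr⁴⁺ (same group, 1 shell fewer); Zr⁴⁺ < Y³⁺ (isoelectronic, higher Z=40 is smaller); Y³⁺ < Sr²⁺ (isoelectronic, higher Z=39 is smaller); Sr²⁺ < Rb⁺ (both 36 e⁻, Z=38>37).
Ordering: Ti⁴⁺ < Zr⁴⁺ < Y³⁺ < Sr²⁺ < Rb⁺. The 2nd largest is Sr²⁺.

Sr²⁺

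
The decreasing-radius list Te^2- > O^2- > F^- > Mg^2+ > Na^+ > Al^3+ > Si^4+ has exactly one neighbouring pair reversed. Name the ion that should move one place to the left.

Na^+

Compare adjacent ions: Mg^2+ and Na^+ share 10 electrons; the higher nuclear charge on Mg (Z=12) contracts it more, so Mg^2+ < Na^+ — yet in this decreasing list Mg^2+ sits before Na^+. Nothing else is reversed, so Na^+ should move one place to the left.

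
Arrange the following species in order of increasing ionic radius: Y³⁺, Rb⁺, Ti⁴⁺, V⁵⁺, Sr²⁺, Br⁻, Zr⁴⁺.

V⁵⁺ < Ti⁴⁺ < Zr⁴⁺ < Y³⁺ < Sr²⁺ < Rb⁺ < Br⁻

Tabulating Z and e⁻: V⁵⁺ has 18 e⁻ (Z=23), Ti⁴⁺ has 18 e⁻ (Z=22), Zr⁴⁺ has 36 e⁻ (Z=40), Y³⁺ has 36 e⁻ (Z=39), Sr²⁺ has 36 e⁻ (Z=38), Rb⁺ has 36 e⁻ (Z=37), Br⁻ has 36 e⁻ (Z=35). V⁵⁺ < Ti⁴⁺ (both 18 e⁻, Z=23>22); Ti⁴⁺ < Zr⁴⁺ (same group, period 4 vs 5); Zr⁴⁺ < Y³⁺ (isoelectronic, higher Z=40 is smaller); Y³⁺ < Sr²⁺ (isoelectronic, higher Z=39 is smaller); Sr²⁺ < Rb⁺ (isoelectronic, higher Z=38 is smaller); Rb⁺ < Br⁻ (both 36 e⁻, Z=37>35).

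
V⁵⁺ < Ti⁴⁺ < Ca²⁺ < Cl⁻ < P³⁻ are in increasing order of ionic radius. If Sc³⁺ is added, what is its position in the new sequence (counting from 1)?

3

Isoelectronic series (18 e⁻ each). Size is set by nuclear charge: more protons means a smaller ion. V⁵⁺ (Z=23), Ti⁴⁺ (Z=22), Sc³⁺ (Z=21), Ca²⁺ (Z=20), Cl⁻ (Z=17), P³⁻ (Z=15).
Putting Sc³⁺ in gives V⁵⁺ < Ti⁴⁺ < Sc³⁺ < Ca²⁺ < Cl⁻ < P³⁻; it lands at slot 3.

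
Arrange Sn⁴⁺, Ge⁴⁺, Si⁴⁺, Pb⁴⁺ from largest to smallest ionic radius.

Same group, same charge. Going down the group adds an extra shell of electrons, so the ion gets larger: Si⁴⁺ is highest in the group and smallest.

Pb⁴⁺ > Sn⁴⁺ > Ge⁴⁺ > Si⁴⁺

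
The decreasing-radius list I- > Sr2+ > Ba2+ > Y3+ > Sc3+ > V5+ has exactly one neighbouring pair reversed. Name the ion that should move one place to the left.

Ba2+

Scanning neighbour by neighbour, only Sr2+/Ba2+ violates a trend: Sr2+ and Ba2+ are in one column with the same charge; the lighter period-5 ion has one fewer shell and is smaller. That makes Ba2+ the one sitting a position late relative to where it belongs.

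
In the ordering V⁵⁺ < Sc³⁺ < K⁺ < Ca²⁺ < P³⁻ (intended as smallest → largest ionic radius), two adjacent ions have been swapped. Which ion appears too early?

The pair K⁺, Ca²⁺ is the wrong way round — Ca²⁺ and K⁺ share 18 electrons; the higher nuclear charge on Ca (Z=20) contracts it more, so Ca²⁺ < K⁺. All other adjacent pairs agree with periodic trends, so K⁺ is the misplaced ion.

K⁺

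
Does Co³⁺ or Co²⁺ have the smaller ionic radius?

Same element, different charge: the more highly charged cation has fewer electrons and a greater effective nuclear charge per electron, making Co³⁺ the smallest.

Co³⁺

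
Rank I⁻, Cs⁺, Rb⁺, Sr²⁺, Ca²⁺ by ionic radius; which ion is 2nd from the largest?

Cs⁺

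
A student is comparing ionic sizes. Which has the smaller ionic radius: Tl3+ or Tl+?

Tl3+

Same element, different charge: the more highly charged cation has fewer electrons and a greater effective nuclear charge per electron, making Tl3+ the smallest.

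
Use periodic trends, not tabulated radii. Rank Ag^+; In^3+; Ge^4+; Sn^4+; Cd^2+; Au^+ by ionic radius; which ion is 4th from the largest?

Work out protons and electrons: Ge^4+ has 28 e⁻ (Z=32), Sn^4+ has 46 e⁻ (Z=50), In^3+ has 46 e⁻ (Z=49), Cd^2+ has 46 e⁻ (Z=48), Ag^+ has 46 e⁻ (Z=47), Au^+ has 78 e⁻ (Z=79). Ge^4+ < Sn^4+ (same group, 1 shell fewer); Sn^4+ < In^3+ (both 46 e⁻, Z=50>49); In^3+ < Cd^2+ (both 46 e⁻, Z=49>48); Cd^2+ < Ag^+ (both 46 e⁻, Z=48>47); Ag^+ < Au^+ (same group, 1 shell fewer).
So the order is Ge^4+ < Sn^4+ < In^3+ < Cd^2+ < Ag^+ < Au^+; the 4th-largest ion is In^3+.

In^3+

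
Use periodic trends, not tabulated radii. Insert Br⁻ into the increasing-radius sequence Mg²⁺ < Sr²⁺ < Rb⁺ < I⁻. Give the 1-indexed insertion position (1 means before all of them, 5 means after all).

Tabulating Z and e⁻: Mg²⁺: 10 e⁻, Z=12, Sr²⁺: 36 e⁻, Z=38, Rb⁺: 36 e⁻, Z=37, Br⁻: 36 e⁻, Z=35, I⁻: 54 e⁻, Z=53. Mg²⁺ < Sr²⁺ (same group, 2 shells fewer); Sr²⁺ < Rb⁺ (both 36 e⁻, Z=38>37); Rb⁺ < Br⁻ (isoelectronic, higher Z=37 is smaller); Br⁻ < I⁻ (same group, period 4 vs 5).
The complete sequence is Mg²⁺ < Sr²⁺ < Rb⁺ < Br⁻ < I⁻. Br⁻ sits at position 4.

4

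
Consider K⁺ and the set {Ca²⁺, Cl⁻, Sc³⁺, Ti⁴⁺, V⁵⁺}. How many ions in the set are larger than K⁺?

These species are isoelectronic with 18 electrons. The only difference is the number of protons: V⁵⁺ (Z=23), Ti⁴⁺ (Z=22), Sc³⁺ (Z=21), Ca²⁺ (Z=20), K⁺ (Z=19), Cl⁻ (Z=17). The strongest nuclear pull (V⁵⁺) gives the smallest ion.
Ordering all of them (including K⁺) by radius gives V⁵⁺ < Ti⁴⁺ < Sc³⁺ < Ca²⁺ < K⁺ < Cl⁻. That's 1.

1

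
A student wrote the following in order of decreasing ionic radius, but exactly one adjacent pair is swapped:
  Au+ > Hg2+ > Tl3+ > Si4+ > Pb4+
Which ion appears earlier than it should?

Si4+

Check each adjacent pair. Si4+ and Pb4+ are reversed: same group and charge — period 3 sits above period 6, so Si4+ is smaller. No other neighbouring pair contradicts the periodic trends, so Si4+ is the ion listed too early.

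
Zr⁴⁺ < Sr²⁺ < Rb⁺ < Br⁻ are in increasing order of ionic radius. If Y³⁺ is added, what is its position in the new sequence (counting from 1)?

2

All of these have 36 electrons (isoelectronic). With the same electron cloud, the ion with the most protons pulls it in tightest. Nuclear charges: Zr⁴⁺ (Z=40), Y³⁺ (Z=39), Sr²⁺ (Z=38), Rb⁺ (Z=37), Br⁻ (Z=35). Highest Z is smallest.
The complete sequence is Zr⁴⁺ < Y³⁺ < Sr²⁺ < Rb⁺ < Br⁻. Y³⁺ sits at position 2.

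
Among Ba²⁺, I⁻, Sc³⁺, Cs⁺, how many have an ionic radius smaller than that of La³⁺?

Electron counts and nuclear charges: Sc³⁺ (Z=21, 18 e⁻), La³⁺ (Z=57, 54 e⁻), Ba²⁺ (Z=56, 54 e⁻), Cs⁺ (Z=55, 54 e⁻), I⁻ (Z=53, 54 e⁻). Sc³⁺ < La³⁺ (same group, period 4 vs 6); La³⁺ < Ba²⁺ (both 54 e⁻, Z=57>56); Ba²⁺ < Cs⁺ (isoelectronic, higher Z=56 is smaller); Cs⁺ < I⁻ (both 54 e⁻, Z=55>53).
Placing each against La³⁺: smaller — Sc³⁺; larger — Ba²⁺, Cs⁺, I⁻. That's 1.

1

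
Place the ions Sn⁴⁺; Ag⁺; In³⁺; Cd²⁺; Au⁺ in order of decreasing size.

Au⁺ > Ag⁺ > Cd²⁺ > In³⁺ > Sn⁴⁺

First list Z and electron count for each: Sn⁴⁺: 46 e⁻, Z=50, In³⁺: 46 e⁻, Z=49, Cd²⁺: 46 e⁻, Z=48, Ag⁺: 46 e⁻, Z=47, Au⁺: 78 e⁻, Z=79. Sn⁴⁺ < In³⁺ (isoelectronic, higher Z=50 is smaller); In³⁺ < Cd²⁺ (isoelectronic, higher Z=49 is smaller); Cd²⁺ < Ag⁺ (both 46 e⁻, Z=48>47); Ag⁺ < Au⁺ (same group, period 5 vs 6).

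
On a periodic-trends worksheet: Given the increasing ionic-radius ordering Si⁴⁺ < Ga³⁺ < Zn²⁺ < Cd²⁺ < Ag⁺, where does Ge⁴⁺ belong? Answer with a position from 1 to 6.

2

Electron counts and nuclear charges: Si⁴⁺ has 10 e⁻ (Z=14), Ge⁴⁺ has 28 e⁻ (Z=32), Ga³⁺ has 28 e⁻ (Z=31), Zn²⁺ has 28 e⁻ (Z=30), Cd²⁺ has 46 e⁻ (Z=48), Ag⁺ has 46 e⁻ (Z=47). Si⁴⁺ < Ge⁴⁺ (same group, period 3 vs 4); Ge⁴⁺ < Ga³⁺ (both 28 e⁻, Z=32>31); Ga³⁺ < Zn²⁺ (both 28 e⁻, Z=31>30); Zn²⁺ < Cd²⁺ (same group, period 4 vs 5); Cd²⁺ < Ag⁺ (both 46 e⁻, Z=48>47).
With Ge⁴⁺ included the full order is Si⁴⁺ < Ge⁴⁺ < Ga³⁺ < Zn²⁺ < Cd²⁺ < Ag⁺, so it takes position 2.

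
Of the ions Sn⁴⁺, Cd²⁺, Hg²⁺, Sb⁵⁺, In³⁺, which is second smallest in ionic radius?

Sn⁴⁺

Sb⁵⁺ (Z=51, 46 e⁻), Sn⁴⁺ (Z=50, 46 e⁻), In³⁺ (Z=49, 46 e⁻), Cd²⁺ (Z=48, 46 e⁻), Hg²⁺ (Z=80, 78 e⁻). Sb⁵⁺ < Sn⁴⁺ (isoelectronic, higher Z=51 is smaller); Sn⁴⁺ < In³⁺ (both 46 e⁻, Z=50>49); In³⁺ < Cd²⁺ (isoelectronic, higher Z=49 is smaller); Cd²⁺ < Hg²⁺ (same group, 1 shell fewer).
Ordering: Sb⁵⁺ < Sn⁴⁺ < In³⁺ < Cd²⁺ < Hg²⁺. The second smallest is Sn⁴⁺.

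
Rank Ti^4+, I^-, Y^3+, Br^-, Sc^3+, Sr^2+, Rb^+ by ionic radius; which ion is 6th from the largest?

Work out protons and electrons: Ti^4+ has 18 e⁻ (Z=22), Sc^3+ has 18 e⁻ (Z=21), Y^3+ has 36 e⁻ (Z=39), Sr^2+ has 36 e⁻ (Z=38), Rb^+ has 36 e⁻ (Z=37), Br^- has 36 e⁻ (Z=35), I^- has 54 e⁻ (Z=53). Ti^4+ < Sc^3+ (both 18 e⁻, Z=22>21); Sc^3+ < Y^3+ (same group, 1 shell fewer); Y^3+ < Sr^2+ (isoelectronic, higher Z=39 is smaller); Sr^2+ < Rb^+ (both 36 e⁻, Z=38>37); Rb^+ < Br^- (both 36 e⁻, Z=37>35); Br^- < I^- (same group, period 4 vs 5).
Ordering: Ti^4+ < Sc^3+ < Y^3+ < Sr^2+ < Rb^+ < Br^- < I^-. The 6th largest is Sc^3+.

Sc^3+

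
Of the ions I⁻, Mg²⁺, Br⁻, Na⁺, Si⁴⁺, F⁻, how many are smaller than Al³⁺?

1

Si⁴⁺ has 10 e⁻ (Z=14), Al³⁺ has 10 e⁻ (Z=13), Mg²⁺ has 10 e⁻ (Z=12), Na⁺ has 10 e⁻ (Z=11), F⁻ has 10 e⁻ (Z=9), Br⁻ has 36 e⁻ (Z=35), I⁻ has 54 e⁻ (Z=53). Si⁴⁺ < Al³⁺ (isoelectronic, higher Z=14 is smaller); Al³⁺ < Mg²⁺ (both 10 e⁻, Z=13>12); Mg²⁺ < Na⁺ (both 10 e⁻, Z=12>11); Na⁺ < F⁻ (both 10 e⁻, Z=11>9); F⁻ < Br⁻ (same group, period 2 vs 4); Br⁻ < I⁻ (same group, 1 shell fewer).
Ordering all of them (including Al³⁺) by radius gives Si⁴⁺ < Al³⁺ < Mg²⁺ < Na⁺ < F⁻ < Br⁻ < I⁻. That's 1.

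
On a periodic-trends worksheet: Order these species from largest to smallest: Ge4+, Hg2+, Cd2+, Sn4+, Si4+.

Hg2+ > Cd2+ > Sn4+ > Ge4+ > Si4+

Electron counts and nuclear charges: Si4+: 10 e⁻, Z=14, Ge4+: 28 e⁻, Z=32, Sn4+: 46 e⁻, Z=50, Cd2+: 46 e⁻, Z=48, Hg2+: 78 e⁻, Z=80. Si4+ < Ge4+ (same group, period 3 vs 4); Ge4+ < Sn4+ (same group, period 4 vs 5); Sn4+ < Cd2+ (both 46 e⁻, Z=50>48); Cd2+ < Hg2+ (same group, period 5 vs 6).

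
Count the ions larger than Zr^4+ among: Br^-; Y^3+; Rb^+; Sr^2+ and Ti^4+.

4

First list Z and electron count for each: Ti^4+ (Z=22, 18 e⁻), Zr^4+ (Z=40, 36 e⁻), Y^3+ (Z=39, 36 e⁻), Sr^2+ (Z=38, 36 e⁻), Rb^+ (Z=37, 36 e⁻), Br^- (Z=35, 36 e⁻). Ti^4+ < Zr^4+ (same group, 1 shell fewer); Zr^4+ < Y^3+ (isoelectronic, higher Z=40 is smaller); Y^3+ < Sr^2+ (both 36 e⁻, Z=39>38); Sr^2+ < Rb^+ (both 36 e⁻, Z=38>37); Rb^+ < Br^- (both 36 e⁻, Z=37>35).
Overall: Ti^4+ < Zr^4+ < Y^3+ < Sr^2+ < Rb^+ < Br^-. Zr^4+ has 1 below it and 4 above. So 4 are larger.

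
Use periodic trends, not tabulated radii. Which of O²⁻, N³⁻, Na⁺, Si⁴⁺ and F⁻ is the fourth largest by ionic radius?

All of these have 10 electrons (isoelectronic). With the same electron cloud, the ion with the most protons pulls it in tightest. Nuclear charges: Si⁴⁺ (Z=14), Na⁺ (Z=11), F⁻ (Z=9), O²⁻ (Z=8), N³⁻ (Z=7). Highest Z is smallest.
Full ascending order: Si⁴⁺ < Na⁺ < F⁻ < O²⁻ < N³⁻. Counting from the largest, position 4 is Na⁺.

Na⁺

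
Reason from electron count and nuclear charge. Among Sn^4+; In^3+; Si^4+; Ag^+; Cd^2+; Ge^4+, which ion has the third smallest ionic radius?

Tabulating Z and e⁻: Si^4+ (Z=14, 10 e⁻), Ge^4+ (Z=32, 28 e⁻), Sn^4+ (Z=50, 46 e⁻), In^3+ (Z=49, 46 e⁻), Cd^2+ (Z=48, 46 e⁻), Ag^+ (Z=47, 46 e⁻). Si^4+ < Ge^4+ (same group, 1 shell fewer); Ge^4+ < Sn^4+ (same group, period 4 vs 5); Sn^4+ < In^3+ (both 46 e⁻, Z=50>49); In^3+ < Cd^2+ (both 46 e⁻, Z=49>48); Cd^2+ < Ag^+ (both 46 e⁻, Z=48>47).
Full ascending order: Si^4+ < Ge^4+ < Sn^4+ < In^3+ < Cd^2+ < Ag^+. Counting from the smallest, position 3 is Sn^4+.

Sn^4+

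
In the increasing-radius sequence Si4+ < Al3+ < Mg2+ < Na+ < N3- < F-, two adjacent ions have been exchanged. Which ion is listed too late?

F-

The pair N3-, F- is the wrong way round — F- and N3- share 10 electrons; the higher nuclear charge on F (Z=9) contracts it more, so F- < N3-. All other adjacent pairs agree with periodic trends, so F- is the misplaced ion.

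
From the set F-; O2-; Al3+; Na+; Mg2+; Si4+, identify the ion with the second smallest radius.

All of these have 10 electrons (isoelectronic). With the same electron cloud, the ion with the most protons pulls it in tightest. Nuclear charges: Si4+ (Z=14), Al3+ (Z=13), Mg2+ (Z=12), Na+ (Z=11), F- (Z=9), O2- (Z=8). Highest Z is smallest.
Ordering: Si4+ < Al3+ < Mg2+ < Na+ < F- < O2-. The second smallest is Al3+.

Al3+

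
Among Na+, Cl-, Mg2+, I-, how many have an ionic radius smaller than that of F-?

2

Mg2+ has 10 e⁻ (Z=12), Na+ has 10 e⁻ (Z=11), F- has 10 e⁻ (Z=9), Cl- has 18 e⁻ (Z=17), I- has 54 e⁻ (Z=53). Mg2+ < Na+ (isoelectronic, higher Z=12 is smaller); Na+ < F- (both 10 e⁻, Z=11>9); F- < Cl- (same group, period 2 vs 3); Cl- < I- (same group, 2 shells fewer).
Relative to F-, the ions that are smaller are Mg2+, Na+. That's 2.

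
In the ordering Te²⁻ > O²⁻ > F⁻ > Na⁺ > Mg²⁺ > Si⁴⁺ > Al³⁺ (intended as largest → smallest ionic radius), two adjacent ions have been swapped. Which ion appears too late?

Al³⁺

Check each adjacent pair. Si⁴⁺ and Al³⁺ are reversed: both have 10 electrons but Z(Si)=14 > Z(Al)=13, so Si⁴⁺ should be the smaller of the two. No other neighbouring pair contradicts the periodic trends, so Al³⁺ is the ion listed too late.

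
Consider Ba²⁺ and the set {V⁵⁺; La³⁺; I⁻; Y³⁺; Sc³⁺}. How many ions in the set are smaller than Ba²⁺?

Electron counts and nuclear charges: V⁵⁺ has 18 e⁻ (Z=23), Sc³⁺ has 18 e⁻ (Z=21), Y³⁺ has 36 e⁻ (Z=39), La³⁺ has 54 e⁻ (Z=57), Ba²⁺ has 54 e⁻ (Z=56), I⁻ has 54 e⁻ (Z=53). V⁵⁺ < Sc³⁺ (both 18 e⁻, Z=23>21); Sc³⁺ < Y³⁺ (same group, period 4 vs 5); Y³⁺ < La³⁺ (same group, period 5 vs 6); La³⁺ < Ba²⁺ (isoelectronic, higher Z=57 is smaller); Ba²⁺ < I⁻ (both 54 e⁻, Z=56>53).
Placing each against Ba²⁺: smaller — V⁵⁺, Sc³⁺, Y³⁺, La³⁺; larger — I⁻. That's 4.

4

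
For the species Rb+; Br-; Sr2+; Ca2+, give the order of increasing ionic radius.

Ca2+ < Sr2+ < Rb+ < Br-

Ca2+: 18 e⁻, Z=20, Sr2+: 36 e⁻, Z=38, Rb+: 36 e⁻, Z=37, Br-: 36 e⁻, Z=35. Ca2+ < Sr2+ (same group, 1 shell fewer); Sr2+ < Rb+ (both 36 e⁻, Z=38>37); Rb+ < Br- (both 36 e⁻, Z=37>35).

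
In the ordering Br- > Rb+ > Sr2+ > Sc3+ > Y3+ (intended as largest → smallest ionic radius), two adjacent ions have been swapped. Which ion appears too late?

Y3+

Compare adjacent ions: same group and charge — period 4 sits above period 5, so Sc3+ is smaller — yet in this decreasing list Sc3+ sits before Y3+. Nothing else is reversed, so Y3+ should move one place to the left.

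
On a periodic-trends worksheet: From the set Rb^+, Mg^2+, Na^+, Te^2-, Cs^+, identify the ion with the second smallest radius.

First list Z and electron count for each: Mg^2+ (Z=12, 10 e⁻), Na^+ (Z=11, 10 e⁻), Rb^+ (Z=37, 36 e⁻), Cs^+ (Z=55, 54 e⁻), Te^2- (Z=52, 54 e⁻). Mg^2+ < Na^+ (isoelectronic, higher Z=12 is smaller); Na^+ < Rb^+ (same group, period 3 vs 5); Rb^+ < Cs^+ (same group, period 5 vs 6); Cs^+ < Te^2- (both 54 e⁻, Z=55>52).
So the order is Mg^2+ < Na^+ < Rb^+ < Cs^+ < Te^2-; the 2nd-smallest ion is Na^+.

Na^+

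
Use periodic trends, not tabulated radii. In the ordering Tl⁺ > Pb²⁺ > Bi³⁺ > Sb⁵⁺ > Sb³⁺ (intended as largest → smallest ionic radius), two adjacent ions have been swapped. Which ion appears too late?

Scanning neighbour by neighbour, only Sb⁵⁺/Sb³⁺ violates a trend: for one element, radius falls with rising positive charge, so Sb⁵⁺ < Sb³⁺. That makes Sb³⁺ the one sitting a position late relative to where it belongs.

Sb³⁺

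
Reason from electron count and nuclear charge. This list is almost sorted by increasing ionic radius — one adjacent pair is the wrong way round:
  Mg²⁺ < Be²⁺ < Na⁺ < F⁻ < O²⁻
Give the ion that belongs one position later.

Mg²⁺

Scanning neighbour by neighbour, only Mg²⁺/Be²⁺ violates a trend: same group and charge — period 2 sits above period 3, so Be²⁺ is smaller. That makes Mg²⁺ the one sitting a position early relative to where it belongs.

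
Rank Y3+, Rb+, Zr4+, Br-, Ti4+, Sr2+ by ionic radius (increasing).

Work out protons and electrons: Ti4+ (Z=22, 18 e⁻), Zr4+ (Z=40, 36 e⁻), Y3+ (Z=39, 36 e⁻), Sr2+ (Z=38, 36 e⁻), Rb+ (Z=37, 36 e⁻), Br- (Z=35, 36 e⁻). Ti4+ < Zr4+ (same group, period 4 vs 5); Zr4+ < Y3+ (isoelectronic, higher Z=40 is smaller); Y3+ < Sr2+ (both 36 e⁻, Z=39>38); Sr2+ < Rb+ (both 36 e⁻, Z=38>37); Rb+ < Br- (both 36 e⁻, Z=37>35).

Ti4+ < Zr4+ < Y3+ < Sr2+ < Rb+ < Br-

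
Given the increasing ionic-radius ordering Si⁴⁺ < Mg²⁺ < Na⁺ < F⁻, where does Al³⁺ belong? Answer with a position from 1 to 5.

All of these have 10 electrons (isoelectronic). With the same electron cloud, the ion with the most protons pulls it in tightest. Nuclear charges: Si⁴⁺ (Z=14), Al³⁺ (Z=13), Mg²⁺ (Z=12), Na⁺ (Z=11), F⁻ (Z=9). Highest Z is smallest.
With Al³⁺ included the full order is Si⁴⁺ < Al³⁺ < Mg²⁺ < Na⁺ < F⁻, so it takes position 2.

2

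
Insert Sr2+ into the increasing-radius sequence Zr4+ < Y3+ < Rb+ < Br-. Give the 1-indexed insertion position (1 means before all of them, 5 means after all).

3

Isoelectronic series (36 e⁻ each). Size is set by nuclear charge: more protons means a smaller ion. Zr4+ (Z=40), Y3+ (Z=39), Sr2+ (Z=38), Rb+ (Z=37), Br- (Z=35).
The complete sequence is Zr4+ < Y3+ < Sr2+ < Rb+ < Br-. Sr2+ sits at position 3.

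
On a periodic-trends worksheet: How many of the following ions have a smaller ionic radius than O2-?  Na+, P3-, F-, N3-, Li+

Work out protons and electrons: Li+: 2 e⁻, Z=3, Na+: 10 e⁻, Z=11, F-: 10 e⁻, Z=9, O2-: 10 e⁻, Z=8, N3-: 10 e⁻, Z=7, P3-: 18 e⁻, Z=15. Li+ < Na+ (same group, 1 shell fewer); Na+ < F- (both 10 e⁻, Z=11>9); F- < O2- (both 10 e⁻, Z=9>8); O2- < N3- (both 10 e⁻, Z=8>7); N3- < P3- (same group, 1 shell fewer).
Ordering all of them (including O2-) by radius gives Li+ < Na+ < F- < O2- < N3- < P3-. Count: 3.

3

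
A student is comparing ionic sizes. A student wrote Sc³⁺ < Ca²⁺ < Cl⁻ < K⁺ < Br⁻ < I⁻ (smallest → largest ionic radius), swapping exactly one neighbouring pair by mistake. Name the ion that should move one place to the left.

K⁺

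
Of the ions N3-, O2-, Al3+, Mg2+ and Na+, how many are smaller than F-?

These species are isoelectronic with 10 electrons. The only difference is the number of protons: Al3+ (Z=13), Mg2+ (Z=12), Na+ (Z=11), F- (Z=9), O2- (Z=8), N3- (Z=7). The strongest nuclear pull (Al3+) gives the smallest ion.
Placing each against F-: smaller — Al3+, Mg2+, Na+; larger — O2-, N3-. Count: 3.

3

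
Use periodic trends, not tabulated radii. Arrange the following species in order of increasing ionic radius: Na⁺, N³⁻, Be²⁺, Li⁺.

Tabulating Z and e⁻: Be²⁺ has 2 e⁻ (Z=4), Li⁺ has 2 e⁻ (Z=3), Na⁺ has 10 e⁻ (Z=11), N³⁻ has 10 e⁻ (Z=7). Be²⁺ < Li⁺ (isoelectronic, higher Z=4 is smaller); Li⁺ < Na⁺ (same group, 1 shell fewer); Na⁺ < N³⁻ (isoelectronic, higher Z=11 is smaller).

Be²⁺ < Li⁺ < Na⁺ < N³⁻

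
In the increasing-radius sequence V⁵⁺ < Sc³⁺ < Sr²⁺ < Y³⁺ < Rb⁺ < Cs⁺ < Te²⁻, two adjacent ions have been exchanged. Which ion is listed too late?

Scanning neighbour by neighbour, only Sr²⁺/Y³⁺ violates a trend: Y³⁺ and Sr²⁺ share 36 electrons; the higher nuclear charge on Y (Z=39) contracts it more, so Y³⁺ < Sr²⁺. That makes Y³⁺ the one sitting a position late relative to where it belongs.

Y³⁺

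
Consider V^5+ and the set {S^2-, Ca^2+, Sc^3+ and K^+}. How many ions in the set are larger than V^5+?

4

These species are isoelectronic with 18 electrons. The only difference is the number of protons: V^5+ (Z=23), Sc^3+ (Z=21), Ca^2+ (Z=20), K^+ (Z=19), S^2- (Z=16). The strongest nuclear pull (V^5+) gives the smallest ion.
Relative to V^5+, the ions that are larger are Sc^3+, Ca^2+, K^+, S^2-. So 4 are larger.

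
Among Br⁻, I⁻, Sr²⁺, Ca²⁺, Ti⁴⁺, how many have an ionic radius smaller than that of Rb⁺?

Work out protons and electrons: Ti⁴⁺ (Z=22, 18 e⁻), Ca²⁺ (Z=20, 18 e⁻), Sr²⁺ (Z=38, 36 e⁻), Rb⁺ (Z=37, 36 e⁻), Br⁻ (Z=35, 36 e⁻), I⁻ (Z=53, 54 e⁻). Ti⁴⁺ < Ca²⁺ (both 18 e⁻, Z=22>20); Ca²⁺ < Sr²⁺ (same group, period 4 vs 5); Sr²⁺ < Rb⁺ (isoelectronic, higher Z=38 is smaller); Rb⁺ < Br⁻ (isoelectronic, higher Z=37 is smaller); Br⁻ < I⁻ (same group, 1 shell fewer).
Relative to Rb⁺, the ions that are smaller are Ti⁴⁺, Ca²⁺, Sr²⁺. So 3 are smaller.

3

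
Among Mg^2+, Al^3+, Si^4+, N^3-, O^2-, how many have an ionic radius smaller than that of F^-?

3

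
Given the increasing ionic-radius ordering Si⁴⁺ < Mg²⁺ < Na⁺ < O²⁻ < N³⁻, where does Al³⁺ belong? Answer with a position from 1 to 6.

All of these have 10 electrons (isoelectronic). With the same electron cloud, the ion with the most protons pulls it in tightest. Nuclear charges: Si⁴⁺ (Z=14), Al³⁺ (Z=13), Mg²⁺ (Z=12), Na⁺ (Z=11), O²⁻ (Z=8), N³⁻ (Z=7). Highest Z is smallest.
With Al³⁺ included the full order is Si⁴⁺ < Al³⁺ < Mg²⁺ < Na⁺ < O²⁻ < N³⁻, so it takes position 2.

2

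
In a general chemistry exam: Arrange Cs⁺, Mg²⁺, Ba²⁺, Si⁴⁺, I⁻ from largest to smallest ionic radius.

Electron counts and nuclear charges: Si⁴⁺ (Z=14, 10 e⁻), Mg²⁺ (Z=12, 10 e⁻), Ba²⁺ (Z=56, 54 e⁻), Cs⁺ (Z=55, 54 e⁻), I⁻ (Z=53, 54 e⁻). Si⁴⁺ < Mg²⁺ (both 10 e⁻, Z=14>12); Mg²⁺ < Ba²⁺ (same group, period 3 vs 6); Ba²⁺ < Cs⁺ (both 54 e⁻, Z=56>55); Cs⁺ < I⁻ (both 54 e⁻, Z=55>53).

I⁻ > Cs⁺ > Ba²⁺ > Mg²⁺ > Si⁴⁺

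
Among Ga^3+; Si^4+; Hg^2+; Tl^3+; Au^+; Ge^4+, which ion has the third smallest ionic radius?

Ga^3+

First list Z and electron count for each: Si^4+ has 10 e⁻ (Z=14), Ge^4+ has 28 e⁻ (Z=32), Ga^3+ has 28 e⁻ (Z=31), Tl^3+ has 78 e⁻ (Z=81), Hg^2+ has 78 e⁻ (Z=80), Au^+ has 78 e⁻ (Z=79). Si^4+ < Ge^4+ (same group, 1 shell fewer); Ge^4+ < Ga^3+ (both 28 e⁻, Z=32>31); Ga^3+ < Tl^3+ (same group, period 4 vs 6); Tl^3+ < Hg^2+ (isoelectronic, higher Z=81 is smaller); Hg^2+ < Au^+ (both 78 e⁻, Z=80>79).
Full ascending order: Si^4+ < Ge^4+ < Ga^3+ < Tl^3+ < Hg^2+ < Au^+. Counting from the smallest, position 3 is Ga^3+.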